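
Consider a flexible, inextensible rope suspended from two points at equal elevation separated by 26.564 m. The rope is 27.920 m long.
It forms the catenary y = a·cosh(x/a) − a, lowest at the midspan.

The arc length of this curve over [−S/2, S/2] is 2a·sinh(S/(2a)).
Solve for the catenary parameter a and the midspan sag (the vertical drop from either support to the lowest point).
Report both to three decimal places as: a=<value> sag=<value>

a=24.181 sag=3.740

seed: a₀ = √(S³/(24(L−S))) = √(26.564³/(24·1.356)) = 23.999641
iter 1: u=0.553425  f(a)=+2.092e-02  f'(a)=-1.165e-01  a ← 23.999641 − (+2.092e-02/-1.165e-01) = 24.179192
iter 2: u=0.549315  f(a)=+2.371e-04  f'(a)=-1.139e-01  a ← 24.179192 − (+2.371e-04/-1.139e-01) = 24.181273
iter 3: u=0.549268  f(a)=+3.122e-08  f'(a)=-1.138e-01  a ← 24.181273 − (+3.122e-08/-1.138e-01) = 24.181274
iter 4: u=0.549268  f(a)=+0.000e+00  f'(a)=-1.138e-01  a ← 24.181274 − (+0.000e+00/-1.138e-01) = 24.181274
converged: |Δa| < 1e-12 after 4 iterations
sag = a·(cosh(S/(2a)) − 1) = 24.181274·(cosh(0.549268) − 1) = 3.740324
T_max/T_min = cosh(S/(2a)) = 1.154679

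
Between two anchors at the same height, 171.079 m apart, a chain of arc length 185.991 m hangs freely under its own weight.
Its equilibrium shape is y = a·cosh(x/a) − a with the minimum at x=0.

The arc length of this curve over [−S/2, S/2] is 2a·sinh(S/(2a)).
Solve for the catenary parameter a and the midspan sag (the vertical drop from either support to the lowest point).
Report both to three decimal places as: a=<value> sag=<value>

a=119.799 sag=31.858

seed: a₀ = √(S³/(24(L−S))) = √(171.079³/(24·14.912)) = 118.282770
iter 1: u=0.723178  f(a)=+3.948e-01  f'(a)=-2.656e-01  a ← 118.282770 − (+3.948e-01/-2.656e-01) = 119.769457
iter 2: u=0.714201  f(a)=+7.567e-03  f'(a)=-2.555e-01  a ← 119.769457 − (+7.567e-03/-2.555e-01) = 119.799076
iter 3: u=0.714025  f(a)=+2.900e-06  f'(a)=-2.553e-01  a ← 119.799076 − (+2.900e-06/-2.553e-01) = 119.799088
iter 4: u=0.714025  f(a)=+4.547e-13  f'(a)=-2.553e-01  a ← 119.799088 − (+4.547e-13/-2.553e-01) = 119.799088
converged: |Δa| < 1e-12 after 4 iterations
sag = a·(cosh(S/(2a)) − 1) = 119.799088·(cosh(0.714025) − 1) = 31.858370
T_max/T_min = cosh(S/(2a)) = 1.265932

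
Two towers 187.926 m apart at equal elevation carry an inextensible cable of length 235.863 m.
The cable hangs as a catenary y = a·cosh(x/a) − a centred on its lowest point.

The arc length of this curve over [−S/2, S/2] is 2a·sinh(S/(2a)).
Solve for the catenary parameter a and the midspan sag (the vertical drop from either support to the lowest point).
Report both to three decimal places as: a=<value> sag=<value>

seed: a₀ = √(S³/(24(L−S))) = √(187.926³/(24·47.937)) = 75.952008
iter 1: u=1.237136  f(a)=+3.805e+00  f'(a)=-1.466e+00  a ← 75.952008 − (+3.805e+00/-1.466e+00) = 78.546843
iter 2: u=1.196267  f(a)=+2.037e-01  f'(a)=-1.313e+00  a ← 78.546843 − (+2.037e-01/-1.313e+00) = 78.701953
iter 3: u=1.193909  f(a)=+6.568e-04  f'(a)=-1.305e+00  a ← 78.701953 − (+6.568e-04/-1.305e+00) = 78.702457
iter 4: u=1.193902  f(a)=+6.877e-09  f'(a)=-1.305e+00  a ← 78.702457 − (+6.877e-09/-1.305e+00) = 78.702457
iter 5: u=1.193902  f(a)=+2.842e-14  f'(a)=-1.305e+00  a ← 78.702457 − (+2.842e-14/-1.305e+00) = 78.702457
converged: |Δa| < 1e-12 after 5 iterations
sag = a·(cosh(S/(2a)) − 1) = 78.702457·(cosh(1.193902) − 1) = 63.078767
T_max/T_min = cosh(S/(2a)) = 1.801484

a=78.702 sag=63.079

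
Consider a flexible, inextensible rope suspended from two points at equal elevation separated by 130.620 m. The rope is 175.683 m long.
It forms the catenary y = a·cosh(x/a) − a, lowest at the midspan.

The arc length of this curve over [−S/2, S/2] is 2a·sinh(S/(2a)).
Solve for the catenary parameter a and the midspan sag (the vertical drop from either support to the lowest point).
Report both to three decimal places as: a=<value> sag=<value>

seed: a₀ = √(S³/(24(L−S))) = √(130.620³/(24·45.063)) = 45.394041
iter 1: u=1.438735  f(a)=+4.901e+00  f'(a)=-2.428e+00  a ← 45.394041 − (+4.901e+00/-2.428e+00) = 47.412410
iter 2: u=1.377487  f(a)=+3.458e-01  f'(a)=-2.096e+00  a ← 47.412410 − (+3.458e-01/-2.096e+00) = 47.577361
iter 3: u=1.372712  f(a)=+2.011e-03  f'(a)=-2.072e+00  a ← 47.577361 − (+2.011e-03/-2.072e+00) = 47.578332
iter 4: u=1.372684  f(a)=+6.886e-08  f'(a)=-2.072e+00  a ← 47.578332 − (+6.886e-08/-2.072e+00) = 47.578332
iter 5: u=1.372684  f(a)=+2.842e-14  f'(a)=-2.072e+00  a ← 47.578332 − (+2.842e-14/-2.072e+00) = 47.578332
converged: |Δa| < 1e-12 after 5 iterations
sag = a·(cosh(S/(2a)) − 1) = 47.578332·(cosh(1.372684) − 1) = 52.320751
T_max/T_min = cosh(S/(2a)) = 2.099676

a=47.578 sag=52.321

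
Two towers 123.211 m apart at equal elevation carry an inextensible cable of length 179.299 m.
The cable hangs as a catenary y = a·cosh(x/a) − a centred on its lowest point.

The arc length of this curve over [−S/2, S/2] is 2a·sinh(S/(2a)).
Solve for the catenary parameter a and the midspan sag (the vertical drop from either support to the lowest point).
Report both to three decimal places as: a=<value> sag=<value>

seed: a₀ = √(S³/(24(L−S))) = √(123.211³/(24·56.088)) = 37.276371
iter 1: u=1.652669  f(a)=+8.177e+00  f'(a)=-3.916e+00  a ← 37.276371 − (+8.177e+00/-3.916e+00) = 39.364732
iter 2: u=1.564992  f(a)=+7.375e-01  f'(a)=-3.238e+00  a ← 39.364732 − (+7.375e-01/-3.238e+00) = 39.592463
iter 3: u=1.555991  f(a)=+7.312e-03  f'(a)=-3.175e+00  a ← 39.592463 − (+7.312e-03/-3.175e+00) = 39.594766
iter 4: u=1.555900  f(a)=+7.346e-07  f'(a)=-3.174e+00  a ← 39.594766 − (+7.346e-07/-3.174e+00) = 39.594766
iter 5: u=1.555900  f(a)=+0.000e+00  f'(a)=-3.174e+00  a ← 39.594766 − (+0.000e+00/-3.174e+00) = 39.594766
converged: |Δa| < 1e-12 after 5 iterations
sag = a·(cosh(S/(2a)) − 1) = 39.594766·(cosh(1.555900) − 1) = 58.409205
T_max/T_min = cosh(S/(2a)) = 2.475175

a=39.595 sag=58.409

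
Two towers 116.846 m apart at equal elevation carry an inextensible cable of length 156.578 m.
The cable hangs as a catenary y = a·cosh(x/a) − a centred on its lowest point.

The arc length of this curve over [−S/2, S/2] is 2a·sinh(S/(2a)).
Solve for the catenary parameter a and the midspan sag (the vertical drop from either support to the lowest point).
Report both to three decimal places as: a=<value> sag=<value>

seed: a₀ = √(S³/(24(L−S))) = √(116.846³/(24·39.732)) = 40.902037
iter 1: u=1.428364  f(a)=+4.256e+00  f'(a)=-2.369e+00  a ← 40.902037 − (+4.256e+00/-2.369e+00) = 42.698320
iter 2: u=1.368274  f(a)=+2.964e-01  f'(a)=-2.050e+00  a ← 42.698320 − (+2.964e-01/-2.050e+00) = 42.842932
iter 3: u=1.363655  f(a)=+1.676e-03  f'(a)=-2.027e+00  a ← 42.842932 − (+1.676e-03/-2.027e+00) = 42.843759
iter 4: u=1.363629  f(a)=+5.424e-08  f'(a)=-2.026e+00  a ← 42.843759 − (+5.424e-08/-2.026e+00) = 42.843759
iter 5: u=1.363629  f(a)=+0.000e+00  f'(a)=-2.026e+00  a ← 42.843759 − (+0.000e+00/-2.026e+00) = 42.843759
converged: |Δa| < 1e-12 after 5 iterations
sag = a·(cosh(S/(2a)) − 1) = 42.843759·(cosh(1.363629) − 1) = 46.401718
T_max/T_min = cosh(S/(2a)) = 2.083045

a=42.844 sag=46.402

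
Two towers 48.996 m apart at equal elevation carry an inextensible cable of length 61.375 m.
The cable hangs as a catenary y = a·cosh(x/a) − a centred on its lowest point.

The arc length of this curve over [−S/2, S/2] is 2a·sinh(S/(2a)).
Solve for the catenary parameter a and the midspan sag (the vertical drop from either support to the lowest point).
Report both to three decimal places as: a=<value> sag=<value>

seed: a₀ = √(S³/(24(L−S))) = √(48.996³/(24·12.379)) = 19.897226
iter 1: u=1.231227  f(a)=+9.729e-01  f'(a)=-1.443e+00  a ← 19.897226 − (+9.729e-01/-1.443e+00) = 20.571226
iter 2: u=1.190887  f(a)=+5.162e-02  f'(a)=-1.294e+00  a ← 20.571226 − (+5.162e-02/-1.294e+00) = 20.611119
iter 3: u=1.188582  f(a)=+1.633e-04  f'(a)=-1.286e+00  a ← 20.611119 − (+1.633e-04/-1.286e+00) = 20.611246
iter 4: u=1.188574  f(a)=+1.647e-09  f'(a)=-1.286e+00  a ← 20.611246 − (+1.647e-09/-1.286e+00) = 20.611246
iter 5: u=1.188574  f(a)=+0.000e+00  f'(a)=-1.286e+00  a ← 20.611246 − (+0.000e+00/-1.286e+00) = 20.611246
converged: |Δa| < 1e-12 after 5 iterations
sag = a·(cosh(S/(2a)) − 1) = 20.611246·(cosh(1.188574) − 1) = 16.355578
T_max/T_min = cosh(S/(2a)) = 1.793527

a=20.611 sag=16.356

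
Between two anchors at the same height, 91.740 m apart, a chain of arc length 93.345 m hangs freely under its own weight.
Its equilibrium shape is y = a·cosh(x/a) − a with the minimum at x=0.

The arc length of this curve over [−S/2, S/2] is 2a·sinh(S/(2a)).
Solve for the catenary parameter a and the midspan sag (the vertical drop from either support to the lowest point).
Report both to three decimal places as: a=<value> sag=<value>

a=141.948 sag=7.476

seed: a₀ = √(S³/(24(L−S))) = √(91.740³/(24·1.605)) = 141.577736
iter 1: u=0.323992  f(a)=+8.445e-03  f'(a)=-2.291e-02  a ← 141.577736 − (+8.445e-03/-2.291e-02) = 141.946320
iter 2: u=0.323150  f(a)=+3.309e-05  f'(a)=-2.273e-02  a ← 141.946320 − (+3.309e-05/-2.273e-02) = 141.947776
iter 3: u=0.323147  f(a)=+5.126e-10  f'(a)=-2.273e-02  a ← 141.947776 − (+5.126e-10/-2.273e-02) = 141.947776
iter 4: u=0.323147  f(a)=+0.000e+00  f'(a)=-2.273e-02  a ← 141.947776 − (+0.000e+00/-2.273e-02) = 141.947776
converged: |Δa| < 1e-12 after 4 iterations
sag = a·(cosh(S/(2a)) − 1) = 141.947776·(cosh(0.323147) − 1) = 7.476095
T_max/T_min = cosh(S/(2a)) = 1.052668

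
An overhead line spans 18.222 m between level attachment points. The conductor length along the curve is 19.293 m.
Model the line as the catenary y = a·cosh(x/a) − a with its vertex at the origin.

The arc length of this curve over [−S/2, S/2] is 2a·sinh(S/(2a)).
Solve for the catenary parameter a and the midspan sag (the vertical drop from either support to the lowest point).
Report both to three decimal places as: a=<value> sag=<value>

a=15.476 sag=2.760

seed: a₀ = √(S³/(24(L−S))) = √(18.222³/(24·1.071)) = 15.342414
iter 1: u=0.593844  f(a)=+1.904e-02  f'(a)=-1.446e-01  a ← 15.342414 − (+1.904e-02/-1.446e-01) = 15.474115
iter 2: u=0.588790  f(a)=+2.480e-04  f'(a)=-1.409e-01  a ← 15.474115 − (+2.480e-04/-1.409e-01) = 15.475876
iter 3: u=0.588723  f(a)=+4.329e-08  f'(a)=-1.408e-01  a ← 15.475876 − (+4.329e-08/-1.408e-01) = 15.475876
iter 4: u=0.588723  f(a)=-3.553e-15  f'(a)=-1.408e-01  a ← 15.475876 − (-3.553e-15/-1.408e-01) = 15.475876
converged: |Δa| < 1e-12 after 4 iterations
sag = a·(cosh(S/(2a)) − 1) = 15.475876·(cosh(0.588723) − 1) = 2.760289
T_max/T_min = cosh(S/(2a)) = 1.178361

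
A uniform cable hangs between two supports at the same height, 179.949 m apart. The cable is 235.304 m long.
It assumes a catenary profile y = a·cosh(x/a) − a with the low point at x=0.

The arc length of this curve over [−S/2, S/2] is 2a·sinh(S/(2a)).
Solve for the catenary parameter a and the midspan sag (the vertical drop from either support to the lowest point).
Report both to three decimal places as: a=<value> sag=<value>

seed: a₀ = √(S³/(24(L−S))) = √(179.949³/(24·55.355)) = 66.227766
iter 1: u=1.358562  f(a)=+5.339e+00  f'(a)=-2.001e+00  a ← 66.227766 − (+5.339e+00/-2.001e+00) = 68.895488
iter 2: u=1.305956  f(a)=+3.395e-01  f'(a)=-1.754e+00  a ← 68.895488 − (+3.395e-01/-1.754e+00) = 69.089053
iter 3: u=1.302297  f(a)=+1.580e-03  f'(a)=-1.738e+00  a ← 69.089053 − (+1.580e-03/-1.738e+00) = 69.089962
iter 4: u=1.302280  f(a)=+3.453e-08  f'(a)=-1.738e+00  a ← 69.089962 − (+3.453e-08/-1.738e+00) = 69.089962
iter 5: u=1.302280  f(a)=+2.842e-14  f'(a)=-1.738e+00  a ← 69.089962 − (+2.842e-14/-1.738e+00) = 69.089962
converged: |Δa| < 1e-12 after 5 iterations
sag = a·(cosh(S/(2a)) − 1) = 69.089962·(cosh(1.302280) − 1) = 67.348361
T_max/T_min = cosh(S/(2a)) = 1.974792

a=69.090 sag=67.348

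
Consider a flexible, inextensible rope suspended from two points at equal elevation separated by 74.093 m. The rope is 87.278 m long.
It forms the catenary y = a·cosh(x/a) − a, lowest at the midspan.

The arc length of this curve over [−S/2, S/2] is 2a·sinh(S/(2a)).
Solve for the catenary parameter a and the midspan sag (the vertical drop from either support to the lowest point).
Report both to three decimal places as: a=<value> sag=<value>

seed: a₀ = √(S³/(24(L−S))) = √(74.093³/(24·13.185)) = 35.852553
iter 1: u=1.033302  f(a)=+7.221e-01  f'(a)=-8.171e-01  a ← 35.852553 − (+7.221e-01/-8.171e-01) = 36.736230
iter 2: u=1.008446  f(a)=+2.756e-02  f'(a)=-7.558e-01  a ← 36.736230 − (+2.756e-02/-7.558e-01) = 36.772690
iter 3: u=1.007446  f(a)=+4.367e-05  f'(a)=-7.534e-01  a ← 36.772690 − (+4.367e-05/-7.534e-01) = 36.772748
iter 4: u=1.007444  f(a)=+1.100e-10  f'(a)=-7.534e-01  a ← 36.772748 − (+1.100e-10/-7.534e-01) = 36.772748
iter 5: u=1.007444  f(a)=+0.000e+00  f'(a)=-7.534e-01  a ← 36.772748 − (+0.000e+00/-7.534e-01) = 36.772748
converged: |Δa| < 1e-12 after 5 iterations
sag = a·(cosh(S/(2a)) − 1) = 36.772748·(cosh(1.007444) − 1) = 20.293856
T_max/T_min = cosh(S/(2a)) = 1.551872

a=36.773 sag=20.294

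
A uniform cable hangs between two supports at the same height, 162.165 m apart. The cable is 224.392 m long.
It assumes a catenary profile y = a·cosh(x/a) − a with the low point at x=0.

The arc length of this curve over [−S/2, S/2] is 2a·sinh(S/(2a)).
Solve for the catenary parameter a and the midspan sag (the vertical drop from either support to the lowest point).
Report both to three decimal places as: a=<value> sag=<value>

a=56.276 sag=69.243

seed: a₀ = √(S³/(24(L−S))) = √(162.165³/(24·62.227)) = 53.436824
iter 1: u=1.517353  f(a)=+7.569e+00  f'(a)=-2.911e+00  a ← 53.436824 − (+7.569e+00/-2.911e+00) = 56.036738
iter 2: u=1.446953  f(a)=+5.875e-01  f'(a)=-2.475e+00  a ← 56.036738 − (+5.875e-01/-2.475e+00) = 56.274060
iter 3: u=1.440850  f(a)=+4.197e-03  f'(a)=-2.440e+00  a ← 56.274060 − (+4.197e-03/-2.440e+00) = 56.275780
iter 4: u=1.440806  f(a)=+2.176e-07  f'(a)=-2.440e+00  a ← 56.275780 − (+2.176e-07/-2.440e+00) = 56.275780
iter 5: u=1.440806  f(a)=-2.842e-14  f'(a)=-2.440e+00  a ← 56.275780 − (-2.842e-14/-2.440e+00) = 56.275780
converged: |Δa| < 1e-12 after 5 iterations
sag = a·(cosh(S/(2a)) − 1) = 56.275780·(cosh(1.440806) − 1) = 69.242768
T_max/T_min = cosh(S/(2a)) = 2.230419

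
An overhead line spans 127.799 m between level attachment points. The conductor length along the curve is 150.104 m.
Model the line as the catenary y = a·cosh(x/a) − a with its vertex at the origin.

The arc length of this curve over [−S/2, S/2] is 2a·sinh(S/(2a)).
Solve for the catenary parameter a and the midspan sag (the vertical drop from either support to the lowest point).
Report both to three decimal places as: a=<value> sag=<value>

seed: a₀ = √(S³/(24(L−S))) = √(127.799³/(24·22.305)) = 62.443099
iter 1: u=1.023324  f(a)=+1.197e+00  f'(a)=-7.921e-01  a ← 62.443099 − (+1.197e+00/-7.921e-01) = 63.954857
iter 2: u=0.999134  f(a)=+4.486e-02  f'(a)=-7.337e-01  a ← 63.954857 − (+4.486e-02/-7.337e-01) = 64.016003
iter 3: u=0.998180  f(a)=+6.841e-05  f'(a)=-7.315e-01  a ← 64.016003 − (+6.841e-05/-7.315e-01) = 64.016096
iter 4: u=0.998179  f(a)=+1.596e-10  f'(a)=-7.315e-01  a ← 64.016096 − (+1.596e-10/-7.315e-01) = 64.016096
iter 5: u=0.998179  f(a)=+0.000e+00  f'(a)=-7.315e-01  a ← 64.016096 − (+0.000e+00/-7.315e-01) = 64.016096
converged: |Δa| < 1e-12 after 5 iterations
sag = a·(cosh(S/(2a)) − 1) = 64.016096·(cosh(0.998179) − 1) = 34.629042
T_max/T_min = cosh(S/(2a)) = 1.540943

a=64.016 sag=34.629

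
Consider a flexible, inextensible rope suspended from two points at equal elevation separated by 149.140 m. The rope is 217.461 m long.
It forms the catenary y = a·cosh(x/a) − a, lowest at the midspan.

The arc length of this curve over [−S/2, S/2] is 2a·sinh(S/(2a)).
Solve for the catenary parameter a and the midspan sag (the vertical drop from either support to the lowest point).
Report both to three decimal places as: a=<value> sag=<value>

a=47.793 sag=70.978

seed: a₀ = √(S³/(24(L−S))) = √(149.140³/(24·68.321)) = 44.978864
iter 1: u=1.657890  f(a)=+1.003e+01  f'(a)=-3.959e+00  a ← 44.978864 − (+1.003e+01/-3.959e+00) = 47.511673
iter 2: u=1.569509  f(a)=+9.094e-01  f'(a)=-3.271e+00  a ← 47.511673 − (+9.094e-01/-3.271e+00) = 47.789690
iter 3: u=1.560378  f(a)=+9.126e-03  f'(a)=-3.206e+00  a ← 47.789690 − (+9.126e-03/-3.206e+00) = 47.792537
iter 4: u=1.560285  f(a)=+9.394e-07  f'(a)=-3.205e+00  a ← 47.792537 − (+9.394e-07/-3.205e+00) = 47.792537
iter 5: u=1.560285  f(a)=+2.842e-14  f'(a)=-3.205e+00  a ← 47.792537 − (+2.842e-14/-3.205e+00) = 47.792537
converged: |Δa| < 1e-12 after 5 iterations
sag = a·(cosh(S/(2a)) − 1) = 47.792537·(cosh(1.560285) − 1) = 70.978032
T_max/T_min = cosh(S/(2a)) = 2.485128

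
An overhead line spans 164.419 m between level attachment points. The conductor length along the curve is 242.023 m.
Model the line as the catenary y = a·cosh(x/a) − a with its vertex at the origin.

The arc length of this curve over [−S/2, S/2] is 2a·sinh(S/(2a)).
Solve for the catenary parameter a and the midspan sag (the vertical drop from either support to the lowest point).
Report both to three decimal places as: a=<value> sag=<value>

seed: a₀ = √(S³/(24(L−S))) = √(164.419³/(24·77.604)) = 48.851773
iter 1: u=1.682836  f(a)=+1.176e+01  f'(a)=-4.173e+00  a ← 48.851773 − (+1.176e+01/-4.173e+00) = 51.669863
iter 2: u=1.591053  f(a)=+1.094e+00  f'(a)=-3.429e+00  a ← 51.669863 − (+1.094e+00/-3.429e+00) = 51.988973
iter 3: u=1.581287  f(a)=+1.162e-02  f'(a)=-3.357e+00  a ← 51.988973 − (+1.162e-02/-3.357e+00) = 51.992436
iter 4: u=1.581182  f(a)=+1.342e-06  f'(a)=-3.356e+00  a ← 51.992436 − (+1.342e-06/-3.356e+00) = 51.992436
iter 5: u=1.581182  f(a)=-2.842e-14  f'(a)=-3.356e+00  a ← 51.992436 − (-2.842e-14/-3.356e+00) = 51.992436
converged: |Δa| < 1e-12 after 5 iterations
sag = a·(cosh(S/(2a)) − 1) = 51.992436·(cosh(1.581182) − 1) = 79.715561
T_max/T_min = cosh(S/(2a)) = 2.533215

a=51.992 sag=79.716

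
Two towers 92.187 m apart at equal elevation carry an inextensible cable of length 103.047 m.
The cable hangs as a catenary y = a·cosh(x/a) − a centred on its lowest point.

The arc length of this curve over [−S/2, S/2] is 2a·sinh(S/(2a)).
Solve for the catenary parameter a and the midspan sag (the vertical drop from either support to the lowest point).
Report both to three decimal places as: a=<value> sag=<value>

a=55.769 sag=20.158

seed: a₀ = √(S³/(24(L−S))) = √(92.187³/(24·10.860)) = 54.825675
iter 1: u=0.840728  f(a)=+3.903e-01  f'(a)=-4.249e-01  a ← 54.825675 − (+3.903e-01/-4.249e-01) = 55.744348
iter 2: u=0.826873  f(a)=+1.003e-02  f'(a)=-4.033e-01  a ← 55.744348 − (+1.003e-02/-4.033e-01) = 55.769210
iter 3: u=0.826504  f(a)=+7.004e-06  f'(a)=-4.027e-01  a ← 55.769210 − (+7.004e-06/-4.027e-01) = 55.769228
iter 4: u=0.826504  f(a)=+3.411e-12  f'(a)=-4.027e-01  a ← 55.769228 − (+3.411e-12/-4.027e-01) = 55.769228
converged: |Δa| < 1e-12 after 4 iterations
sag = a·(cosh(S/(2a)) − 1) = 55.769228·(cosh(0.826504) − 1) = 20.157565
T_max/T_min = cosh(S/(2a)) = 1.361446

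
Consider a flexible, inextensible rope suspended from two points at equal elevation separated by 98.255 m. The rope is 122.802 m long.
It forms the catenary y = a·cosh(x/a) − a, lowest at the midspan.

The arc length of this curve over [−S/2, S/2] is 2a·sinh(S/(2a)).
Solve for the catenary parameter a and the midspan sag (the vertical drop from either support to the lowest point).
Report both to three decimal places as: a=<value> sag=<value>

a=41.551 sag=32.588

seed: a₀ = √(S³/(24(L−S))) = √(98.255³/(24·24.547)) = 40.126119
iter 1: u=1.224327  f(a)=+1.907e+00  f'(a)=-1.417e+00  a ← 40.126119 − (+1.907e+00/-1.417e+00) = 41.471803
iter 2: u=1.184600  f(a)=+1.001e-01  f'(a)=-1.272e+00  a ← 41.471803 − (+1.001e-01/-1.272e+00) = 41.550533
iter 3: u=1.182355  f(a)=+3.099e-04  f'(a)=-1.264e+00  a ← 41.550533 − (+3.099e-04/-1.264e+00) = 41.550778
iter 4: u=1.182348  f(a)=+2.989e-09  f'(a)=-1.264e+00  a ← 41.550778 − (+2.989e-09/-1.264e+00) = 41.550778
iter 5: u=1.182348  f(a)=+0.000e+00  f'(a)=-1.264e+00  a ← 41.550778 − (+0.000e+00/-1.264e+00) = 41.550778
converged: |Δa| < 1e-12 after 5 iterations
sag = a·(cosh(S/(2a)) − 1) = 41.550778·(cosh(1.182348) − 1) = 32.587943
T_max/T_min = cosh(S/(2a)) = 1.784292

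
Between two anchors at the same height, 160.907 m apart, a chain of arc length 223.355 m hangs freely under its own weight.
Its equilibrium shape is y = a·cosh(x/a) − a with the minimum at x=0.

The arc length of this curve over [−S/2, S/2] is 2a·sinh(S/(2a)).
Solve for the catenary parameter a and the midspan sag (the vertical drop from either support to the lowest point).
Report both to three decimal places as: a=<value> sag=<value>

a=55.553 sag=69.179

seed: a₀ = √(S³/(24(L−S))) = √(160.907³/(24·62.448)) = 52.722685
iter 1: u=1.525975  f(a)=+7.687e+00  f'(a)=-2.968e+00  a ← 52.722685 − (+7.687e+00/-2.968e+00) = 55.312330
iter 2: u=1.454531  f(a)=+6.027e-01  f'(a)=-2.520e+00  a ← 55.312330 − (+6.027e-01/-2.520e+00) = 55.551518
iter 3: u=1.448268  f(a)=+4.401e-03  f'(a)=-2.483e+00  a ← 55.551518 − (+4.401e-03/-2.483e+00) = 55.553290
iter 4: u=1.448222  f(a)=+2.384e-07  f'(a)=-2.483e+00  a ← 55.553290 − (+2.384e-07/-2.483e+00) = 55.553290
iter 5: u=1.448222  f(a)=+2.842e-14  f'(a)=-2.483e+00  a ← 55.553290 − (+2.842e-14/-2.483e+00) = 55.553290
converged: |Δa| < 1e-12 after 5 iterations
sag = a·(cosh(S/(2a)) − 1) = 55.553290·(cosh(1.448222) − 1) = 69.178550
T_max/T_min = cosh(S/(2a)) = 2.245265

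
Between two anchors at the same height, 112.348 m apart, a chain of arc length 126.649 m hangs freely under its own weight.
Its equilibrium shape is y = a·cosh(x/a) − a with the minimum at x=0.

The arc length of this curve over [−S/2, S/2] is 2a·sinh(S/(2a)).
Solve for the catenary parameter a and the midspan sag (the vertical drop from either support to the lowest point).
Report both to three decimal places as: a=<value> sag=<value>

a=65.470 sag=25.614

seed: a₀ = √(S³/(24(L−S))) = √(112.348³/(24·14.301)) = 64.277532
iter 1: u=0.873929  f(a)=+5.562e-01  f'(a)=-4.799e-01  a ← 64.277532 − (+5.562e-01/-4.799e-01) = 65.436431
iter 2: u=0.858451  f(a)=+1.540e-02  f'(a)=-4.537e-01  a ← 65.436431 − (+1.540e-02/-4.537e-01) = 65.470371
iter 3: u=0.858006  f(a)=+1.255e-05  f'(a)=-4.529e-01  a ← 65.470371 − (+1.255e-05/-4.529e-01) = 65.470399
iter 4: u=0.858006  f(a)=+8.342e-12  f'(a)=-4.529e-01  a ← 65.470399 − (+8.342e-12/-4.529e-01) = 65.470399
converged: |Δa| < 1e-12 after 4 iterations
sag = a·(cosh(S/(2a)) − 1) = 65.470399·(cosh(0.858006) − 1) = 25.613987
T_max/T_min = cosh(S/(2a)) = 1.391230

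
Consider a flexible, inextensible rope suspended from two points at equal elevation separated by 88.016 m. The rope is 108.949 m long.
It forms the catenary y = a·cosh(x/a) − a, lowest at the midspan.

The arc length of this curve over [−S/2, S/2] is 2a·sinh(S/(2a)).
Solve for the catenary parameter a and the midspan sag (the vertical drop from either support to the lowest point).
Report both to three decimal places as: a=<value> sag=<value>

a=38.088 sag=28.381

seed: a₀ = √(S³/(24(L−S))) = √(88.016³/(24·20.933)) = 36.840124
iter 1: u=1.194567  f(a)=+1.545e+00  f'(a)=-1.307e+00  a ← 36.840124 − (+1.545e+00/-1.307e+00) = 38.022398
iter 2: u=1.157423  f(a)=+7.751e-02  f'(a)=-1.179e+00  a ← 38.022398 − (+7.751e-02/-1.179e+00) = 38.088142
iter 3: u=1.155425  f(a)=+2.178e-04  f'(a)=-1.172e+00  a ← 38.088142 − (+2.178e-04/-1.172e+00) = 38.088327
iter 4: u=1.155420  f(a)=+1.730e-09  f'(a)=-1.172e+00  a ← 38.088327 − (+1.730e-09/-1.172e+00) = 38.088327
iter 5: u=1.155420  f(a)=+0.000e+00  f'(a)=-1.172e+00  a ← 38.088327 − (+0.000e+00/-1.172e+00) = 38.088327
converged: |Δa| < 1e-12 after 5 iterations
sag = a·(cosh(S/(2a)) − 1) = 38.088327·(cosh(1.155420) − 1) = 28.381153
T_max/T_min = cosh(S/(2a)) = 1.745140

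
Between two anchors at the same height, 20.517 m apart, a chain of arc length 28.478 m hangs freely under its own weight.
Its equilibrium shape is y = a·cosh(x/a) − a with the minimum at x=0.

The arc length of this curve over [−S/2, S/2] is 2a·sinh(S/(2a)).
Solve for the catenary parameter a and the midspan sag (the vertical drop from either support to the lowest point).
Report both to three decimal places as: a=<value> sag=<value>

a=7.084 sag=8.820

seed: a₀ = √(S³/(24(L−S))) = √(20.517³/(24·7.961)) = 6.723282
iter 1: u=1.525817  f(a)=+9.798e-01  f'(a)=-2.967e+00  a ← 6.723282 − (+9.798e-01/-2.967e+00) = 7.053461
iter 2: u=1.454392  f(a)=+7.680e-02  f'(a)=-2.519e+00  a ← 7.053461 − (+7.680e-02/-2.519e+00) = 7.083951
iter 3: u=1.448133  f(a)=+5.606e-04  f'(a)=-2.482e+00  a ← 7.083951 − (+5.606e-04/-2.482e+00) = 7.084177
iter 4: u=1.448086  f(a)=+3.035e-08  f'(a)=-2.482e+00  a ← 7.084177 − (+3.035e-08/-2.482e+00) = 7.084177
iter 5: u=1.448086  f(a)=-3.553e-15  f'(a)=-2.482e+00  a ← 7.084177 − (-3.553e-15/-2.482e+00) = 7.084177
converged: |Δa| < 1e-12 after 5 iterations
sag = a·(cosh(S/(2a)) − 1) = 7.084177·(cosh(1.448086) − 1) = 8.819744
T_max/T_min = cosh(S/(2a)) = 2.244992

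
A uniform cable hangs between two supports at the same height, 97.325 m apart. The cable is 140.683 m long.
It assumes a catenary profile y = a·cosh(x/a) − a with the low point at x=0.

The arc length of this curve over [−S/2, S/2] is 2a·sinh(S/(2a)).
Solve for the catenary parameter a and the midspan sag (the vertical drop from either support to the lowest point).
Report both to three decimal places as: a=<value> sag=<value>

seed: a₀ = √(S³/(24(L−S))) = √(97.325³/(24·43.358)) = 29.764348
iter 1: u=1.634926  f(a)=+6.178e+00  f'(a)=-3.770e+00  a ← 29.764348 − (+6.178e+00/-3.770e+00) = 31.402831
iter 2: u=1.549621  f(a)=+5.468e-01  f'(a)=-3.130e+00  a ← 31.402831 − (+5.468e-01/-3.130e+00) = 31.577530
iter 3: u=1.541048  f(a)=+5.203e-03  f'(a)=-3.071e+00  a ← 31.577530 − (+5.203e-03/-3.071e+00) = 31.579225
iter 4: u=1.540966  f(a)=+4.809e-07  f'(a)=-3.070e+00  a ← 31.579225 − (+4.809e-07/-3.070e+00) = 31.579225
iter 5: u=1.540966  f(a)=+0.000e+00  f'(a)=-3.070e+00  a ← 31.579225 − (+0.000e+00/-3.070e+00) = 31.579225
converged: |Δa| < 1e-12 after 5 iterations
sag = a·(cosh(S/(2a)) − 1) = 31.579225·(cosh(1.540966) − 1) = 45.525730
T_max/T_min = cosh(S/(2a)) = 2.441635

a=31.579 sag=45.526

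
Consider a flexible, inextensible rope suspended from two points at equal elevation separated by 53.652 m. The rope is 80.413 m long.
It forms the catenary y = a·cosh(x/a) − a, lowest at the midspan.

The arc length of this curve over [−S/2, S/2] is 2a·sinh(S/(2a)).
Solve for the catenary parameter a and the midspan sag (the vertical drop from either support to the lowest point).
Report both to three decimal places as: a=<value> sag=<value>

a=16.555 sag=26.926

seed: a₀ = √(S³/(24(L−S))) = √(53.652³/(24·26.761)) = 15.506796
iter 1: u=1.729951  f(a)=+4.302e+00  f'(a)=-4.601e+00  a ← 15.506796 − (+4.302e+00/-4.601e+00) = 16.441759
iter 2: u=1.631577  f(a)=+4.198e-01  f'(a)=-3.743e+00  a ← 16.441759 − (+4.198e-01/-3.743e+00) = 16.553901
iter 3: u=1.620524  f(a)=+4.952e-03  f'(a)=-3.656e+00  a ← 16.553901 − (+4.952e-03/-3.656e+00) = 16.555256
iter 4: u=1.620392  f(a)=+7.069e-07  f'(a)=-3.654e+00  a ← 16.555256 − (+7.069e-07/-3.654e+00) = 16.555256
iter 5: u=1.620392  f(a)=+2.842e-14  f'(a)=-3.654e+00  a ← 16.555256 − (+2.842e-14/-3.654e+00) = 16.555256
converged: |Δa| < 1e-12 after 5 iterations
sag = a·(cosh(S/(2a)) − 1) = 16.555256·(cosh(1.620392) − 1) = 26.926224
T_max/T_min = cosh(S/(2a)) = 2.626446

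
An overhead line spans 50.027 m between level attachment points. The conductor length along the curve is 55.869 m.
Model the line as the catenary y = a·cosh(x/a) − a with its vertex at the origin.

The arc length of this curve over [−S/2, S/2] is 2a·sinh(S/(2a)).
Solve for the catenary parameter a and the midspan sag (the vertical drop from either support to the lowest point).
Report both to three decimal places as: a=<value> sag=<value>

a=30.393 sag=10.887

seed: a₀ = √(S³/(24(L−S))) = √(50.027³/(24·5.842)) = 29.882732
iter 1: u=0.837055  f(a)=+2.081e-01  f'(a)=-4.191e-01  a ← 29.882732 − (+2.081e-01/-4.191e-01) = 30.379316
iter 2: u=0.823373  f(a)=+5.301e-03  f'(a)=-3.980e-01  a ← 30.379316 − (+5.301e-03/-3.980e-01) = 30.392635
iter 3: u=0.823012  f(a)=+3.639e-06  f'(a)=-3.974e-01  a ← 30.392635 − (+3.639e-06/-3.974e-01) = 30.392644
iter 4: u=0.823012  f(a)=+1.720e-12  f'(a)=-3.974e-01  a ← 30.392644 − (+1.720e-12/-3.974e-01) = 30.392644
converged: |Δa| < 1e-12 after 4 iterations
sag = a·(cosh(S/(2a)) − 1) = 30.392644·(cosh(0.823012) − 1) = 10.887485
T_max/T_min = cosh(S/(2a)) = 1.358228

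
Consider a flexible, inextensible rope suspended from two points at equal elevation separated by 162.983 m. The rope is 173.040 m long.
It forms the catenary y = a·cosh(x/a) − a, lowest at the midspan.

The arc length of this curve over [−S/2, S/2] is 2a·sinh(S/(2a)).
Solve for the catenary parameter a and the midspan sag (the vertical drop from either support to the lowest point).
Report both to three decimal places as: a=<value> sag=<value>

a=135.151 sag=25.322

seed: a₀ = √(S³/(24(L−S))) = √(162.983³/(24·10.057)) = 133.928688
iter 1: u=0.608469  f(a)=+1.878e-01  f'(a)=-1.558e-01  a ← 133.928688 − (+1.878e-01/-1.558e-01) = 135.134077
iter 2: u=0.603042  f(a)=+2.566e-03  f'(a)=-1.516e-01  a ← 135.134077 − (+2.566e-03/-1.516e-01) = 135.151004
iter 3: u=0.602966  f(a)=+4.936e-07  f'(a)=-1.515e-01  a ← 135.151004 − (+4.936e-07/-1.515e-01) = 135.151007
iter 4: u=0.602966  f(a)=+0.000e+00  f'(a)=-1.515e-01  a ← 135.151007 − (+0.000e+00/-1.515e-01) = 135.151007
converged: |Δa| < 1e-12 after 4 iterations
sag = a·(cosh(S/(2a)) − 1) = 135.151007·(cosh(0.602966) − 1) = 25.321748
T_max/T_min = cosh(S/(2a)) = 1.187359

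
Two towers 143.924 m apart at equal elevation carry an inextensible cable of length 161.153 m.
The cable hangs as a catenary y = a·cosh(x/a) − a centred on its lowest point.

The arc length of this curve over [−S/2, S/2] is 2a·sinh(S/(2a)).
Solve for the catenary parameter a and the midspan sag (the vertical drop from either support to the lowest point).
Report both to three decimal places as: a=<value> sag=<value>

seed: a₀ = √(S³/(24(L−S))) = √(143.924³/(24·17.229)) = 84.911043
iter 1: u=0.847499  f(a)=+6.294e-01  f'(a)=-4.357e-01  a ← 84.911043 − (+6.294e-01/-4.357e-01) = 86.355617
iter 2: u=0.833322  f(a)=+1.642e-02  f'(a)=-4.132e-01  a ← 86.355617 − (+1.642e-02/-4.132e-01) = 86.395356
iter 3: u=0.832938  f(a)=+1.184e-05  f'(a)=-4.127e-01  a ← 86.395356 − (+1.184e-05/-4.127e-01) = 86.395384
iter 4: u=0.832938  f(a)=+6.139e-12  f'(a)=-4.127e-01  a ← 86.395384 − (+6.139e-12/-4.127e-01) = 86.395384
converged: |Δa| < 1e-12 after 4 iterations
sag = a·(cosh(S/(2a)) − 1) = 86.395384·(cosh(0.832938) − 1) = 31.743241
T_max/T_min = cosh(S/(2a)) = 1.367418

a=86.395 sag=31.743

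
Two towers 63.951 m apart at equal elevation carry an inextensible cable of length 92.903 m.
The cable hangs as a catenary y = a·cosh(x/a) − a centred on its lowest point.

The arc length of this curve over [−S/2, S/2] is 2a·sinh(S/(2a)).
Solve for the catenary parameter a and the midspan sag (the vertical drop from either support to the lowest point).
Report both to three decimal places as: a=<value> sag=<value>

seed: a₀ = √(S³/(24(L−S))) = √(63.951³/(24·28.952)) = 19.401089
iter 1: u=1.648129  f(a)=+4.196e+00  f'(a)=-3.878e+00  a ← 19.401089 − (+4.196e+00/-3.878e+00) = 20.483165
iter 2: u=1.561062  f(a)=+3.767e-01  f'(a)=-3.210e+00  a ← 20.483165 − (+3.767e-01/-3.210e+00) = 20.600488
iter 3: u=1.552172  f(a)=+3.696e-03  f'(a)=-3.148e+00  a ← 20.600488 − (+3.696e-03/-3.148e+00) = 20.601662
iter 4: u=1.552083  f(a)=+3.635e-07  f'(a)=-3.147e+00  a ← 20.601662 − (+3.635e-07/-3.147e+00) = 20.601663
iter 5: u=1.552083  f(a)=+0.000e+00  f'(a)=-3.147e+00  a ← 20.601663 − (+0.000e+00/-3.147e+00) = 20.601663
converged: |Δa| < 1e-12 after 5 iterations
sag = a·(cosh(S/(2a)) − 1) = 20.601663·(cosh(1.552083) − 1) = 30.213398
T_max/T_min = cosh(S/(2a)) = 2.466551

a=20.602 sag=30.213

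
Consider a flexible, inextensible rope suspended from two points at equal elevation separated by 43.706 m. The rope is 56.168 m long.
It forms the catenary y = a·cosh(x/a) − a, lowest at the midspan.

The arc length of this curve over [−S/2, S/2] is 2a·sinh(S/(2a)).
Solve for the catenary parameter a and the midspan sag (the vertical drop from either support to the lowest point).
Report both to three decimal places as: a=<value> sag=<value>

seed: a₀ = √(S³/(24(L−S))) = √(43.706³/(24·12.462)) = 16.707524
iter 1: u=1.307974  f(a)=+1.110e+00  f'(a)=-1.763e+00  a ← 16.707524 − (+1.110e+00/-1.763e+00) = 17.337363
iter 2: u=1.260457  f(a)=+6.588e-02  f'(a)=-1.560e+00  a ← 17.337363 − (+6.588e-02/-1.560e+00) = 17.379608
iter 3: u=1.257393  f(a)=+2.643e-04  f'(a)=-1.547e+00  a ← 17.379608 − (+2.643e-04/-1.547e+00) = 17.379779
iter 4: u=1.257381  f(a)=+4.289e-09  f'(a)=-1.547e+00  a ← 17.379779 − (+4.289e-09/-1.547e+00) = 17.379779
iter 5: u=1.257381  f(a)=-7.105e-15  f'(a)=-1.547e+00  a ← 17.379779 − (-7.105e-15/-1.547e+00) = 17.379779
converged: |Δa| < 1e-12 after 5 iterations
sag = a·(cosh(S/(2a)) − 1) = 17.379779·(cosh(1.257381) − 1) = 15.646995
T_max/T_min = cosh(S/(2a)) = 1.900299

a=17.380 sag=15.647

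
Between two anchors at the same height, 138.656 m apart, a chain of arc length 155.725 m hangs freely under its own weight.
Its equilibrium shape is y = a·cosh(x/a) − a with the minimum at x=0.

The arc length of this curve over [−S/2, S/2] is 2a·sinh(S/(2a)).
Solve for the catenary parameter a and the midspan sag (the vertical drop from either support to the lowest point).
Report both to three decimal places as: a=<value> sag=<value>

a=82.117 sag=31.046

seed: a₀ = √(S³/(24(L−S))) = √(138.656³/(24·17.069)) = 80.667452
iter 1: u=0.859430  f(a)=+6.416e-01  f'(a)=-4.553e-01  a ← 80.667452 − (+6.416e-01/-4.553e-01) = 82.076615
iter 2: u=0.844674  f(a)=+1.720e-02  f'(a)=-4.312e-01  a ← 82.076615 − (+1.720e-02/-4.312e-01) = 82.116500
iter 3: u=0.844264  f(a)=+1.311e-05  f'(a)=-4.305e-01  a ← 82.116500 − (+1.311e-05/-4.305e-01) = 82.116531
iter 4: u=0.844264  f(a)=+7.617e-12  f'(a)=-4.305e-01  a ← 82.116531 − (+7.617e-12/-4.305e-01) = 82.116531
converged: |Δa| < 1e-12 after 4 iterations
sag = a·(cosh(S/(2a)) − 1) = 82.116531·(cosh(0.844264) − 1) = 31.045713
T_max/T_min = cosh(S/(2a)) = 1.378069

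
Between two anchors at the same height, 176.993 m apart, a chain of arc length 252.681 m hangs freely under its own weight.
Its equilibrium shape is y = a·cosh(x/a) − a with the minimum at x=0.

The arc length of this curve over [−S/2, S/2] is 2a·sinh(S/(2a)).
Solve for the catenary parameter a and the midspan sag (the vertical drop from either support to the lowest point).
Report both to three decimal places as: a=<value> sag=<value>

a=58.492 sag=80.732

seed: a₀ = √(S³/(24(L−S))) = √(176.993³/(24·75.688)) = 55.247801
iter 1: u=1.601810  f(a)=+1.032e+01  f'(a)=-3.511e+00  a ← 55.247801 − (+1.032e+01/-3.511e+00) = 58.188901
iter 2: u=1.520848  f(a)=+8.818e-01  f'(a)=-2.934e+00  a ← 58.188901 − (+8.818e-01/-2.934e+00) = 58.489405
iter 3: u=1.513035  f(a)=+7.758e-03  f'(a)=-2.883e+00  a ← 58.489405 − (+7.758e-03/-2.883e+00) = 58.492096
iter 4: u=1.512965  f(a)=+6.123e-07  f'(a)=-2.882e+00  a ← 58.492096 − (+6.123e-07/-2.882e+00) = 58.492096
iter 5: u=1.512965  f(a)=+8.527e-14  f'(a)=-2.882e+00  a ← 58.492096 − (+8.527e-14/-2.882e+00) = 58.492096
converged: |Δa| < 1e-12 after 5 iterations
sag = a·(cosh(S/(2a)) − 1) = 58.492096·(cosh(1.512965) − 1) = 80.731635
T_max/T_min = cosh(S/(2a)) = 2.380214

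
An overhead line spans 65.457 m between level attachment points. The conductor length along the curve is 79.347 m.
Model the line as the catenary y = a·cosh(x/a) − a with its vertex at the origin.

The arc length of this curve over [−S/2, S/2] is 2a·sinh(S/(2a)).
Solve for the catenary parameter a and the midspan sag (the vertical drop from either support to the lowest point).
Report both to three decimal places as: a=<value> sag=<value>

seed: a₀ = √(S³/(24(L−S))) = √(65.457³/(24·13.890)) = 29.005303
iter 1: u=1.128363  f(a)=+9.115e-01  f'(a)=-1.085e+00  a ← 29.005303 − (+9.115e-01/-1.085e+00) = 29.845126
iter 2: u=1.096611  f(a)=+4.109e-02  f'(a)=-9.895e-01  a ← 29.845126 − (+4.109e-02/-9.895e-01) = 29.886649
iter 3: u=1.095088  f(a)=+9.221e-05  f'(a)=-9.851e-01  a ← 29.886649 − (+9.221e-05/-9.851e-01) = 29.886743
iter 4: u=1.095084  f(a)=+4.667e-10  f'(a)=-9.851e-01  a ← 29.886743 − (+4.667e-10/-9.851e-01) = 29.886743
iter 5: u=1.095084  f(a)=+1.421e-14  f'(a)=-9.851e-01  a ← 29.886743 − (+1.421e-14/-9.851e-01) = 29.886743
converged: |Δa| < 1e-12 after 5 iterations
sag = a·(cosh(S/(2a)) − 1) = 29.886743·(cosh(1.095084) − 1) = 19.784215
T_max/T_min = cosh(S/(2a)) = 1.661973

a=29.887 sag=19.784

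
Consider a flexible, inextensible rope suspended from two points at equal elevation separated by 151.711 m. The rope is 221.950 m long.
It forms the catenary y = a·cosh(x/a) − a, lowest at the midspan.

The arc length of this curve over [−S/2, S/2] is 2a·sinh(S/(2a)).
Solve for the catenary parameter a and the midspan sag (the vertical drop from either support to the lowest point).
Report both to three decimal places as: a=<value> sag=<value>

seed: a₀ = √(S³/(24(L−S))) = √(151.711³/(24·70.239)) = 45.512514
iter 1: u=1.666695  f(a)=+1.043e+01  f'(a)=-4.034e+00  a ← 45.512514 − (+1.043e+01/-4.034e+00) = 48.097451
iter 2: u=1.577121  f(a)=+9.542e-01  f'(a)=-3.326e+00  a ← 48.097451 − (+9.542e-01/-3.326e+00) = 48.384340
iter 3: u=1.567770  f(a)=+9.771e-03  f'(a)=-3.258e+00  a ← 48.384340 − (+9.771e-03/-3.258e+00) = 48.387338
iter 4: u=1.567673  f(a)=+1.048e-06  f'(a)=-3.258e+00  a ← 48.387338 − (+1.048e-06/-3.258e+00) = 48.387339
iter 5: u=1.567672  f(a)=+2.842e-14  f'(a)=-3.258e+00  a ← 48.387339 − (+2.842e-14/-3.258e+00) = 48.387339
converged: |Δa| < 1e-12 after 5 iterations
sag = a·(cosh(S/(2a)) − 1) = 48.387339·(cosh(1.567672) − 1) = 72.677872
T_max/T_min = cosh(S/(2a)) = 2.502002

a=48.387 sag=72.678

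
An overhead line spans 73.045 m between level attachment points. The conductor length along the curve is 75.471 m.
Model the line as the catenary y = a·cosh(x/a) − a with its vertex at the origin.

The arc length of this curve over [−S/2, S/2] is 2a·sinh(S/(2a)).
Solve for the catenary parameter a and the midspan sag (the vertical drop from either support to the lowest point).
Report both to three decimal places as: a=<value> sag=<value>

seed: a₀ = √(S³/(24(L−S))) = √(73.045³/(24·2.426)) = 81.815337
iter 1: u=0.446402  f(a)=+2.429e-02  f'(a)=-6.049e-02  a ← 81.815337 − (+2.429e-02/-6.049e-02) = 82.216811
iter 2: u=0.444222  f(a)=+1.799e-04  f'(a)=-5.960e-02  a ← 82.216811 − (+1.799e-04/-5.960e-02) = 82.219830
iter 3: u=0.444205  f(a)=+1.004e-08  f'(a)=-5.959e-02  a ← 82.219830 − (+1.004e-08/-5.959e-02) = 82.219830
iter 4: u=0.444205  f(a)=+1.421e-14  f'(a)=-5.959e-02  a ← 82.219830 − (+1.421e-14/-5.959e-02) = 82.219830
converged: |Δa| < 1e-12 after 4 iterations
sag = a·(cosh(S/(2a)) − 1) = 82.219830·(cosh(0.444205) − 1) = 8.246011
T_max/T_min = cosh(S/(2a)) = 1.100292

a=82.220 sag=8.246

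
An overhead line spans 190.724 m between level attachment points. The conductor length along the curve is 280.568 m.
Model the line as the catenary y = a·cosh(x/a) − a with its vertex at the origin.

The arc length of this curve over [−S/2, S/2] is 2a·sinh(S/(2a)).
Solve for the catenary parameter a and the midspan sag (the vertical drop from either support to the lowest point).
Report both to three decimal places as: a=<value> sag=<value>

a=60.363 sag=92.357

seed: a₀ = √(S³/(24(L−S))) = √(190.724³/(24·89.844)) = 56.722826
iter 1: u=1.681193  f(a)=+1.359e+01  f'(a)=-4.158e+00  a ← 56.722826 − (+1.359e+01/-4.158e+00) = 59.989826
iter 2: u=1.589636  f(a)=+1.262e+00  f'(a)=-3.419e+00  a ← 59.989826 − (+1.262e+00/-3.419e+00) = 60.359016
iter 3: u=1.579913  f(a)=+1.336e-02  f'(a)=-3.347e+00  a ← 60.359016 − (+1.336e-02/-3.347e+00) = 60.363007
iter 4: u=1.579809  f(a)=+1.531e-06  f'(a)=-3.346e+00  a ← 60.363007 − (+1.531e-06/-3.346e+00) = 60.363007
iter 5: u=1.579809  f(a)=-5.684e-14  f'(a)=-3.346e+00  a ← 60.363007 − (-5.684e-14/-3.346e+00) = 60.363007
converged: |Δa| < 1e-12 after 5 iterations
sag = a·(cosh(S/(2a)) − 1) = 60.363007·(cosh(1.579809) − 1) = 92.356649
T_max/T_min = cosh(S/(2a)) = 2.530021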